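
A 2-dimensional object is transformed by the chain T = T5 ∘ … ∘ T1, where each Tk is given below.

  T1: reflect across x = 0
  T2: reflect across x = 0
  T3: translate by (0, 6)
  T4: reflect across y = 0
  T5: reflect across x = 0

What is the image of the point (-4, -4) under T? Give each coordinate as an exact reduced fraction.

T1 reflect across x = 0: (-4, -4) → (4, -4)
T2 reflect across x = 0: (4, -4) → (-4, -4)
T3 translate by (0, 6): (-4, -4) → (-4, 2)
T4 reflect across y = 0: (-4, 2) → (-4, -2)
T5 reflect across x = 0: (-4, -2) → (4, -2)

T(p) = (4, -2)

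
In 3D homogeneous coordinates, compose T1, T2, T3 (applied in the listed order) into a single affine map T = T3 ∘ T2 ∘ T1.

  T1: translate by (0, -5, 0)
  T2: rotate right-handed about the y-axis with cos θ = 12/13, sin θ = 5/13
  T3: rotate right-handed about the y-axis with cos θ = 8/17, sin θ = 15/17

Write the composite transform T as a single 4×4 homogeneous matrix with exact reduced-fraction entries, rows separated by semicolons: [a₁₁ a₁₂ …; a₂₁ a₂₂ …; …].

T1 = [1 0 0 0; 0 1 0 -5; 0 0 1 0; 0 0 0 1]
T2·T1 = [12/13 0 5/13 0; 0 1 0 -5; -5/13 0 12/13 0; 0 0 0 1]
T3·…·T1 = [21/221 0 220/221 0; 0 1 0 -5; -220/221 0 21/221 0; 0 0 0 1]

T = [21/221 0 220/221 0; 0 1 0 -5; -220/221 0 21/221 0; 0 0 0 1]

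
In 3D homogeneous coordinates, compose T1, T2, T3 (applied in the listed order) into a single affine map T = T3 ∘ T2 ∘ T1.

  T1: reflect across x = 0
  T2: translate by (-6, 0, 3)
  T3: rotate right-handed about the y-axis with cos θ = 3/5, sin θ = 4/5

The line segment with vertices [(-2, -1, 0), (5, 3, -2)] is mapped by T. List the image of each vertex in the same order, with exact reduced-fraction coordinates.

image vertices: (0, -1, 5), (-29/5, 3, 47/5)

T1 reflect across x = 0: (-2, -1, 0) → (2, -1, 0); (5, 3, -2) → (-5, 3, -2)
T2 translate by (-6, 0, 3): (2, -1, 0) → (-4, -1, 3); (-5, 3, -2) → (-11, 3, 1)
T3 rotate right-handed about the y-axis with cos θ = 3/5, sin θ = 4/5: (-4, -1, 3) → (0, -1, 5); (-11, 3, 1) → (-29/5, 3, 47/5)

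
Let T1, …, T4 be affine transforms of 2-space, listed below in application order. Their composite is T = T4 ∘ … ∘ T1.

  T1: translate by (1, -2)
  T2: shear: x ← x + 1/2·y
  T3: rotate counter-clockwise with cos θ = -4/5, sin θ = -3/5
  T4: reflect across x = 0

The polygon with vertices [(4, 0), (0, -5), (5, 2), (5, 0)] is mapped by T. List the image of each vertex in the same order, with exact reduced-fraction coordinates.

T1 translate by (1, -2): (4, 0) → (5, -2); (0, -5) → (1, -7); (5, 2) → (6, 0); (5, 0) → (6, -2)
T2 shear: x ← x + 1/2·y: (5, -2) → (4, -2); (1, -7) → (-5/2, -7); (6, 0) → (6, 0); (6, -2) → (5, -2)
T3 rotate counter-clockwise with cos θ = -4/5, sin θ = -3/5: (4, -2) → (-22/5, -4/5); (-5/2, -7) → (-11/5, 71/10); (6, 0) → (-24/5, -18/5); (5, -2) → (-26/5, -7/5)
T4 reflect across x = 0: (-22/5, -4/5) → (22/5, -4/5); (-11/5, 71/10) → (11/5, 71/10); (-24/5, -18/5) → (24/5, -18/5); (-26/5, -7/5) → (26/5, -7/5)

image vertices: (22/5, -4/5), (11/5, 71/10), (24/5, -18/5), (26/5, -7/5)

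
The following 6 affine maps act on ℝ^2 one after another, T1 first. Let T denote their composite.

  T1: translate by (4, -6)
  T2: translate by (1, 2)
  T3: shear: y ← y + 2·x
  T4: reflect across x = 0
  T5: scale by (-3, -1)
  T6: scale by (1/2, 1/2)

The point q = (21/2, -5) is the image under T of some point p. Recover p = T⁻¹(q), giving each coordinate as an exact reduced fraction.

p = (2, 0)

T1 = [1 0 4; 0 1 -6; 0 0 1]
T2·T1 = [1 0 5; 0 1 -4; 0 0 1]
T3·…·T1 = [1 0 5; 2 1 6; 0 0 1]
T4·…·T1 = [-1 0 -5; 2 1 6; 0 0 1]
T5·…·T1 = [3 0 15; -2 -1 -6; 0 0 1]
T6·…·T1 = [3/2 0 15/2; -1 -1/2 -3; 0 0 1]
det M = -3/4; M⁻¹ = [2/3 0 -5; -4/3 -2 4; 0 0 1]
M⁻¹ · (21/2, -5)ᵀ = (2, 0)ᵀ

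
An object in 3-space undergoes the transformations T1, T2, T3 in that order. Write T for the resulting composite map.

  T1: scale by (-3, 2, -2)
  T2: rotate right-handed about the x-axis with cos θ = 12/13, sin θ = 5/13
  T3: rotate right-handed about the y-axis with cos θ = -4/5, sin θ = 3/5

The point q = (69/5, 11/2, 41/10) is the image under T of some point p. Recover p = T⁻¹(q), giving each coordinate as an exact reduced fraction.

p = (9/2, 7/2, -5/4)

T1 = [-3 0 0 0; 0 2 0 0; 0 0 -2 0; 0 0 0 1]
T2·T1 = [-3 0 0 0; 0 24/13 10/13 0; 0 10/13 -24/13 0; 0 0 0 1]
T3·…·T1 = [12/5 6/13 -72/65 0; 0 24/13 10/13 0; 9/5 -8/13 96/65 0; 0 0 0 1]
det M = 12; M⁻¹ = [4/15 0 1/5 0; 3/26 6/13 -2/13 0; -18/65 5/26 24/65 0; 0 0 0 1]
M⁻¹ · (69/5, 11/2, 41/10)ᵀ = (9/2, 7/2, -5/4)ᵀ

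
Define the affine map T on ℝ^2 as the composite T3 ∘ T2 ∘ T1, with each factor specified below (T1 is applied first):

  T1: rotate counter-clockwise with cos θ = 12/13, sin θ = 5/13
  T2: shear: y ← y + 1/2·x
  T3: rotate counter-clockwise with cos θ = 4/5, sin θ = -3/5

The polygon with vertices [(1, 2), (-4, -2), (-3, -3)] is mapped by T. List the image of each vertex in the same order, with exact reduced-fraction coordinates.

image vertices: (98/65, 114/65), (-341/65, -138/65), (-537/130, -183/65)

T1 rotate counter-clockwise with cos θ = 12/13, sin θ = 5/13: (1, 2) → (2/13, 29/13); (-4, -2) → (-38/13, -44/13); (-3, -3) → (-21/13, -51/13)
T2 shear: y ← y + 1/2·x: (2/13, 29/13) → (2/13, 30/13); (-38/13, -44/13) → (-38/13, -63/13); (-21/13, -51/13) → (-21/13, -123/26)
T3 rotate counter-clockwise with cos θ = 4/5, sin θ = -3/5: (2/13, 30/13) → (98/65, 114/65); (-38/13, -63/13) → (-341/65, -138/65); (-21/13, -123/26) → (-537/130, -183/65)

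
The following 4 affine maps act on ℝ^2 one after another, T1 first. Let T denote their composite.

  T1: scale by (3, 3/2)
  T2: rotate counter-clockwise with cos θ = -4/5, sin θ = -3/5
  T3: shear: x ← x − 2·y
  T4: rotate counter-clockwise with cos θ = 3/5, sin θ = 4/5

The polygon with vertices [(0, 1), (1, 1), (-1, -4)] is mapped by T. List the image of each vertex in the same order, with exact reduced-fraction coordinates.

image vertices: (147/50, 48/25), (51/10, 9/5), (-348/25, -189/25)

T1 scale by (3, 3/2): (0, 1) → (0, 3/2); (1, 1) → (3, 3/2); (-1, -4) → (-3, -6)
T2 rotate counter-clockwise with cos θ = -4/5, sin θ = -3/5: (0, 3/2) → (9/10, -6/5); (3, 3/2) → (-3/2, -3); (-3, -6) → (-6/5, 33/5)
T3 shear: x ← x − 2·y: (9/10, -6/5) → (33/10, -6/5); (-3/2, -3) → (9/2, -3); (-6/5, 33/5) → (-72/5, 33/5)
T4 rotate counter-clockwise with cos θ = 3/5, sin θ = 4/5: (33/10, -6/5) → (147/50, 48/25); (9/2, -3) → (51/10, 9/5); (-72/5, 33/5) → (-348/25, -189/25)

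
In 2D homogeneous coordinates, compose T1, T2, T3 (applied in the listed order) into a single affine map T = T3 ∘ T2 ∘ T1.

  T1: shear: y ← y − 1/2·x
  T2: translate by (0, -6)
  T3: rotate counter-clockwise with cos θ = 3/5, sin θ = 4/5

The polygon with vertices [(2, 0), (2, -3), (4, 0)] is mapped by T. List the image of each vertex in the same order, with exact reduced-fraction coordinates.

image vertices: (34/5, -13/5), (46/5, -22/5), (44/5, -8/5)

T1 shear: y ← y − 1/2·x: (2, 0) → (2, -1); (2, -3) → (2, -4); (4, 0) → (4, -2)
T2 translate by (0, -6): (2, -1) → (2, -7); (2, -4) → (2, -10); (4, -2) → (4, -8)
T3 rotate counter-clockwise with cos θ = 3/5, sin θ = 4/5: (2, -7) → (34/5, -13/5); (2, -10) → (46/5, -22/5); (4, -8) → (44/5, -8/5)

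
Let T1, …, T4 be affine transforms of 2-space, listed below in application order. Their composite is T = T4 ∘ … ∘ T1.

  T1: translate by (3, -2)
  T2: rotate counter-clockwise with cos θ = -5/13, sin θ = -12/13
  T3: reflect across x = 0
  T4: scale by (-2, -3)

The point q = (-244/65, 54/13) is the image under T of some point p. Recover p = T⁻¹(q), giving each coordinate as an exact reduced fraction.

T1 = [1 0 3; 0 1 -2; 0 0 1]
T2·T1 = [-5/13 12/13 -3; -12/13 -5/13 -2; 0 0 1]
T3·…·T1 = [5/13 -12/13 3; -12/13 -5/13 -2; 0 0 1]
T4·…·T1 = [-10/13 24/13 -6; 36/13 15/13 6; 0 0 1]
det M = -6; M⁻¹ = [-5/26 4/13 -3; 6/13 5/39 2; 0 0 1]
M⁻¹ · (-244/65, 54/13)ᵀ = (-1, 4/5)ᵀ

p = (-1, 4/5)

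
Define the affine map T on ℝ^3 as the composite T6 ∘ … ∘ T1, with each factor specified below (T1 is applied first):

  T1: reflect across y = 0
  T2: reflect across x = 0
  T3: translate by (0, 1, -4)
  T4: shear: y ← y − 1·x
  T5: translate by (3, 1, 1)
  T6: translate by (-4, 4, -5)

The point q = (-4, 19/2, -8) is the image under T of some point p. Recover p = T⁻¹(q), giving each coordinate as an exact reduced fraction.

p = (3, -1/2, 0)

T1 = [1 0 0 0; 0 -1 0 0; 0 0 1 0; 0 0 0 1]
T2·T1 = [-1 0 0 0; 0 -1 0 0; 0 0 1 0; 0 0 0 1]
T3·…·T1 = [-1 0 0 0; 0 -1 0 1; 0 0 1 -4; 0 0 0 1]
T4·…·T1 = [-1 0 0 0; 1 -1 0 1; 0 0 1 -4; 0 0 0 1]
T5·…·T1 = [-1 0 0 3; 1 -1 0 2; 0 0 1 -3; 0 0 0 1]
T6·…·T1 = [-1 0 0 -1; 1 -1 0 6; 0 0 1 -8; 0 0 0 1]
det M = 1; M⁻¹ = [-1 0 0 -1; -1 -1 0 5; 0 0 1 8; 0 0 0 1]
M⁻¹ · (-4, 19/2, -8)ᵀ = (3, -1/2, 0)ᵀ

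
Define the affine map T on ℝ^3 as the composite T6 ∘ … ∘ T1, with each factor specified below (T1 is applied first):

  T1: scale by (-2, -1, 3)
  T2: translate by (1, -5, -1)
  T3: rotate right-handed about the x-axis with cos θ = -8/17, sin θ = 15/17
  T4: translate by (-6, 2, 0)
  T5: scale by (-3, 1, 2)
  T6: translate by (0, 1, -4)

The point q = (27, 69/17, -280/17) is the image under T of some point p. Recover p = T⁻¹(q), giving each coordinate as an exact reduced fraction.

p = (2, 1, 1)

T1 = [-2 0 0 0; 0 -1 0 0; 0 0 3 0; 0 0 0 1]
T2·T1 = [-2 0 0 1; 0 -1 0 -5; 0 0 3 -1; 0 0 0 1]
T3·…·T1 = [-2 0 0 1; 0 8/17 -45/17 55/17; 0 -15/17 -24/17 -67/17; 0 0 0 1]
T4·…·T1 = [-2 0 0 -5; 0 8/17 -45/17 89/17; 0 -15/17 -24/17 -67/17; 0 0 0 1]
T5·…·T1 = [6 0 0 15; 0 8/17 -45/17 89/17; 0 -30/17 -48/17 -134/17; 0 0 0 1]
T6·…·T1 = [6 0 0 15; 0 8/17 -45/17 106/17; 0 -30/17 -48/17 -202/17; 0 0 0 1]
det M = -36; M⁻¹ = [1/6 0 0 -5/2; 0 8/17 -15/34 -139/17; 0 -5/17 -4/51 46/51; 0 0 0 1]
M⁻¹ · (27, 69/17, -280/17)ᵀ = (2, 1, 1)ᵀ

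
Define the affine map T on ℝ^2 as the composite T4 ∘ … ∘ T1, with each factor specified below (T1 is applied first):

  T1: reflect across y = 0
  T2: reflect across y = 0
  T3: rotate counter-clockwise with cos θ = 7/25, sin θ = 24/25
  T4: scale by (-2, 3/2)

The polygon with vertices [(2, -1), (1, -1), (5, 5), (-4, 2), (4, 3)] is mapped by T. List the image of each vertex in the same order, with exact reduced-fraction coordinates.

T1 reflect across y = 0: (2, -1) → (2, 1); (1, -1) → (1, 1); (5, 5) → (5, -5); (-4, 2) → (-4, -2); (4, 3) → (4, -3)
T2 reflect across y = 0: (2, 1) → (2, -1); (1, 1) → (1, -1); (5, -5) → (5, 5); (-4, -2) → (-4, 2); (4, -3) → (4, 3)
T3 rotate counter-clockwise with cos θ = 7/25, sin θ = 24/25: (2, -1) → (38/25, 41/25); (1, -1) → (31/25, 17/25); (5, 5) → (-17/5, 31/5); (-4, 2) → (-76/25, -82/25); (4, 3) → (-44/25, 117/25)
T4 scale by (-2, 3/2): (38/25, 41/25) → (-76/25, 123/50); (31/25, 17/25) → (-62/25, 51/50); (-17/5, 31/5) → (34/5, 93/10); (-76/25, -82/25) → (152/25, -123/25); (-44/25, 117/25) → (88/25, 351/50)

image vertices: (-76/25, 123/50), (-62/25, 51/50), (34/5, 93/10), (152/25, -123/25), (88/25, 351/50)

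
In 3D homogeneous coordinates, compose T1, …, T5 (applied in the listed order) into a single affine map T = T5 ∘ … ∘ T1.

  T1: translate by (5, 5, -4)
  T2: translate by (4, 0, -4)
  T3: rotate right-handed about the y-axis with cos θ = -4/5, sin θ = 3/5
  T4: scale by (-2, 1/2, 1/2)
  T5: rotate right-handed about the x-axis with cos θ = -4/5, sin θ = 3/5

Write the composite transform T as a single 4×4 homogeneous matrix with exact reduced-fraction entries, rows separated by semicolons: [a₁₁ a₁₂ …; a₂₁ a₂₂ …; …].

T1 = [1 0 0 5; 0 1 0 5; 0 0 1 -4; 0 0 0 1]
T2·T1 = [1 0 0 9; 0 1 0 5; 0 0 1 -8; 0 0 0 1]
T3·…·T1 = [-4/5 0 3/5 -12; 0 1 0 5; -3/5 0 -4/5 1; 0 0 0 1]
T4·…·T1 = [8/5 0 -6/5 24; 0 1/2 0 5/2; -3/10 0 -2/5 1/2; 0 0 0 1]
T5·…·T1 = [8/5 0 -6/5 24; 9/50 -2/5 6/25 -23/10; 6/25 3/10 8/25 11/10; 0 0 0 1]

T = [8/5 0 -6/5 24; 9/50 -2/5 6/25 -23/10; 6/25 3/10 8/25 11/10; 0 0 0 1]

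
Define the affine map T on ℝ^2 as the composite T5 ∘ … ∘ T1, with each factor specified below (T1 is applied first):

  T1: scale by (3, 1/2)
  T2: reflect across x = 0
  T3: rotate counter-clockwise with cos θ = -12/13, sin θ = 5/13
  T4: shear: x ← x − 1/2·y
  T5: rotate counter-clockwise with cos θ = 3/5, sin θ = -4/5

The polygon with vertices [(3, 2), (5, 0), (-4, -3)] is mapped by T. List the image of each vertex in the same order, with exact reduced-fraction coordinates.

image vertices: (333/130, -697/65), (141/26, -219/13), (-33/10, 72/5)

T1 scale by (3, 1/2): (3, 2) → (9, 1); (5, 0) → (15, 0); (-4, -3) → (-12, -3/2)
T2 reflect across x = 0: (9, 1) → (-9, 1); (15, 0) → (-15, 0); (-12, -3/2) → (12, -3/2)
T3 rotate counter-clockwise with cos θ = -12/13, sin θ = 5/13: (-9, 1) → (103/13, -57/13); (-15, 0) → (180/13, -75/13); (12, -3/2) → (-21/2, 6)
T4 shear: x ← x − 1/2·y: (103/13, -57/13) → (263/26, -57/13); (180/13, -75/13) → (435/26, -75/13); (-21/2, 6) → (-27/2, 6)
T5 rotate counter-clockwise with cos θ = 3/5, sin θ = -4/5: (263/26, -57/13) → (333/130, -697/65); (435/26, -75/13) → (141/26, -219/13); (-27/2, 6) → (-33/10, 72/5)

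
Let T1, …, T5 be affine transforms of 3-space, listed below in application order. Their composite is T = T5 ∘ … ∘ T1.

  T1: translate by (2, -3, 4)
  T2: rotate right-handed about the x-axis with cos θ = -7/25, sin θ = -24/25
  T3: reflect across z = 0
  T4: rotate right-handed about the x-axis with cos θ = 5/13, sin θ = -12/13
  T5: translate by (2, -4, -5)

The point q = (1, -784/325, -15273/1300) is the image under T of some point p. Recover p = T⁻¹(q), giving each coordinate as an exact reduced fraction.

p = (-3, 0, 9/4)

T1 = [1 0 0 2; 0 1 0 -3; 0 0 1 4; 0 0 0 1]
T2·T1 = [1 0 0 2; 0 -7/25 24/25 117/25; 0 -24/25 -7/25 44/25; 0 0 0 1]
T3·…·T1 = [1 0 0 2; 0 -7/25 24/25 117/25; 0 24/25 7/25 -44/25; 0 0 0 1]
T4·…·T1 = [1 0 0 2; 0 253/325 204/325 57/325; 0 204/325 -253/325 -1624/325; 0 0 0 1]
T5·…·T1 = [1 0 0 4; 0 253/325 204/325 -1243/325; 0 204/325 -253/325 -3249/325; 0 0 0 1]
det M = -1; M⁻¹ = [1 0 0 -4; 0 253/325 204/325 3007/325; 0 204/325 -253/325 -1749/325; 0 0 0 1]
M⁻¹ · (1, -784/325, -15273/1300)ᵀ = (-3, 0, 9/4)ᵀ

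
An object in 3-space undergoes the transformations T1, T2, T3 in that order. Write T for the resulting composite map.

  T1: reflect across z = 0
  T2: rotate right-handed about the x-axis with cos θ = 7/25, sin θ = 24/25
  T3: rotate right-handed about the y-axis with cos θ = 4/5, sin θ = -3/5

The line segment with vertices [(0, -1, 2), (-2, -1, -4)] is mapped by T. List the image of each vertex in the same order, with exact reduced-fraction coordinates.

T1 reflect across z = 0: (0, -1, 2) → (0, -1, -2); (-2, -1, -4) → (-2, -1, 4)
T2 rotate right-handed about the x-axis with cos θ = 7/25, sin θ = 24/25: (0, -1, -2) → (0, 41/25, -38/25); (-2, -1, 4) → (-2, -103/25, 4/25)
T3 rotate right-handed about the y-axis with cos θ = 4/5, sin θ = -3/5: (0, 41/25, -38/25) → (114/125, 41/25, -152/125); (-2, -103/25, 4/25) → (-212/125, -103/25, -134/125)

image vertices: (114/125, 41/25, -152/125), (-212/125, -103/25, -134/125)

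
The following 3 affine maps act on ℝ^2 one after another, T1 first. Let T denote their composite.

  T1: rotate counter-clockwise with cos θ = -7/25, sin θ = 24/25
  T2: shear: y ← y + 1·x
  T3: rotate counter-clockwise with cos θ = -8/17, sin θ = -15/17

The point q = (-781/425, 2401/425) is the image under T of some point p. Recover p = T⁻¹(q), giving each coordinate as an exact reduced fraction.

T1 = [-7/25 -24/25 0; 24/25 -7/25 0; 0 0 1]
T2·T1 = [-7/25 -24/25 0; 17/25 -31/25 0; 0 0 1]
T3·…·T1 = [311/425 -273/425 0; -31/425 608/425 0; 0 0 1]
det M = 1; M⁻¹ = [608/425 273/425 0; 31/425 311/425 0; 0 0 1]
M⁻¹ · (-781/425, 2401/425)ᵀ = (1, 4)ᵀ

p = (1, 4)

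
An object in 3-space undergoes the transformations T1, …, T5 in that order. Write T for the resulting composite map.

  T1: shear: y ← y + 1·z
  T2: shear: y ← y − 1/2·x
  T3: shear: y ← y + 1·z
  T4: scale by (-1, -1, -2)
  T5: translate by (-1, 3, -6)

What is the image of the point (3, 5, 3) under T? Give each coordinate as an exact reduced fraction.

T(p) = (-4, -13/2, -12)

T1 shear: y ← y + 1·z: (3, 5, 3) → (3, 8, 3)
T2 shear: y ← y − 1/2·x: (3, 8, 3) → (3, 13/2, 3)
T3 shear: y ← y + 1·z: (3, 13/2, 3) → (3, 19/2, 3)
T4 scale by (-1, -1, -2): (3, 19/2, 3) → (-3, -19/2, -6)
T5 translate by (-1, 3, -6): (-3, -19/2, -6) → (-4, -13/2, -12)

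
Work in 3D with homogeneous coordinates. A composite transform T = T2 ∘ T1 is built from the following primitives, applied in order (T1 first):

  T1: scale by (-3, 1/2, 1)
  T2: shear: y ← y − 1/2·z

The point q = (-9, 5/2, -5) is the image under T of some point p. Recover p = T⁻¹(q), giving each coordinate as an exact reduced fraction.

T1 = [-3 0 0 0; 0 1/2 0 0; 0 0 1 0; 0 0 0 1]
T2·T1 = [-3 0 0 0; 0 1/2 -1/2 0; 0 0 1 0; 0 0 0 1]
det M = -3/2; M⁻¹ = [-1/3 0 0 0; 0 2 1 0; 0 0 1 0; 0 0 0 1]
M⁻¹ · (-9, 5/2, -5)ᵀ = (3, 0, -5)ᵀ

p = (3, 0, -5)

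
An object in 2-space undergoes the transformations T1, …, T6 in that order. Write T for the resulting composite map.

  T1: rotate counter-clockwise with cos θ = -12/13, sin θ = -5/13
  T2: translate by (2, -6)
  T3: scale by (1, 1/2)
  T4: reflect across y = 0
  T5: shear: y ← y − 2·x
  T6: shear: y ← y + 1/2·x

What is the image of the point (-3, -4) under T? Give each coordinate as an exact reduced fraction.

T1 rotate counter-clockwise with cos θ = -12/13, sin θ = -5/13: (-3, -4) → (16/13, 63/13)
T2 translate by (2, -6): (16/13, 63/13) → (42/13, -15/13)
T3 scale by (1, 1/2): (42/13, -15/13) → (42/13, -15/26)
T4 reflect across y = 0: (42/13, -15/26) → (42/13, 15/26)
T5 shear: y ← y − 2·x: (42/13, 15/26) → (42/13, -153/26)
T6 shear: y ← y + 1/2·x: (42/13, -153/26) → (42/13, -111/26)

T(p) = (42/13, -111/26)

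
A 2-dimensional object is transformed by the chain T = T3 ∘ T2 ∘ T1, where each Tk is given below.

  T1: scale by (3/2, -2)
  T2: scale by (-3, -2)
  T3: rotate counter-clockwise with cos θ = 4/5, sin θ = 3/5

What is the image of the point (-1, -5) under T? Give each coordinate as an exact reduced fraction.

T1 scale by (3/2, -2): (-1, -5) → (-3/2, 10)
T2 scale by (-3, -2): (-3/2, 10) → (9/2, -20)
T3 rotate counter-clockwise with cos θ = 4/5, sin θ = 3/5: (9/2, -20) → (78/5, -133/10)

T(p) = (78/5, -133/10)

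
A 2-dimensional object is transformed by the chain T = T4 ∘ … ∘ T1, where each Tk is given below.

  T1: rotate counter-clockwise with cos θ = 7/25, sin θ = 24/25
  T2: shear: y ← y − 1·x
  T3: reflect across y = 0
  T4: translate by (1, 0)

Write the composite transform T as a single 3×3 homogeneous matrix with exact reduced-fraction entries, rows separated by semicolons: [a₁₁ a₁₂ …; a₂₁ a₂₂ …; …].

T = [7/25 -24/25 1; -17/25 -31/25 0; 0 0 1]

T1 = [7/25 -24/25 0; 24/25 7/25 0; 0 0 1]
T2·T1 = [7/25 -24/25 0; 17/25 31/25 0; 0 0 1]
T3·…·T1 = [7/25 -24/25 0; -17/25 -31/25 0; 0 0 1]
T4·…·T1 = [7/25 -24/25 1; -17/25 -31/25 0; 0 0 1]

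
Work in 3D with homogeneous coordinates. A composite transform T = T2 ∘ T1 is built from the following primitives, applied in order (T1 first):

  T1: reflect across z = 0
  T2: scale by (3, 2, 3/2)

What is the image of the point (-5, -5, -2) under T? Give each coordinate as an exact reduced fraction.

T1 reflect across z = 0: (-5, -5, -2) → (-5, -5, 2)
T2 scale by (3, 2, 3/2): (-5, -5, 2) → (-15, -10, 3)

T(p) = (-15, -10, 3)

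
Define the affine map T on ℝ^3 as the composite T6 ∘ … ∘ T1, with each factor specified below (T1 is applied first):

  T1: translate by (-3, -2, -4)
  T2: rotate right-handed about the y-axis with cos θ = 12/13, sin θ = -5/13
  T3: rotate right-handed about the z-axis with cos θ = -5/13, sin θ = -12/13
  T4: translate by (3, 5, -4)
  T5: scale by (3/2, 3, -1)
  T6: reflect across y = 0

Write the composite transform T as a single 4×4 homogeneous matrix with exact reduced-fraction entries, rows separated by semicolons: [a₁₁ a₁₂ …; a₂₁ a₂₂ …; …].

T = [-90/169 18/13 75/338 825/338; 432/169 15/13 -180/169 -3501/169; -5/13 0 -12/13 115/13; 0 0 0 1]

T1 = [1 0 0 -3; 0 1 0 -2; 0 0 1 -4; 0 0 0 1]
T2·T1 = [12/13 0 -5/13 -16/13; 0 1 0 -2; 5/13 0 12/13 -63/13; 0 0 0 1]
T3·…·T1 = [-60/169 12/13 25/169 -232/169; -144/169 -5/13 60/169 322/169; 5/13 0 12/13 -63/13; 0 0 0 1]
T4·…·T1 = [-60/169 12/13 25/169 275/169; -144/169 -5/13 60/169 1167/169; 5/13 0 12/13 -115/13; 0 0 0 1]
T5·…·T1 = [-90/169 18/13 75/338 825/338; -432/169 -15/13 180/169 3501/169; -5/13 0 -12/13 115/13; 0 0 0 1]
T6·…·T1 = [-90/169 18/13 75/338 825/338; 432/169 15/13 -180/169 -3501/169; -5/13 0 -12/13 115/13; 0 0 0 1]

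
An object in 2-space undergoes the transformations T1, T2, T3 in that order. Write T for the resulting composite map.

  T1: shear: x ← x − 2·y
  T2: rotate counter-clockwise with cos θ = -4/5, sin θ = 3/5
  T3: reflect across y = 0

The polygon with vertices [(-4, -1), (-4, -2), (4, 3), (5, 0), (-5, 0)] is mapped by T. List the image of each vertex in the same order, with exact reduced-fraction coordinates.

T1 shear: x ← x − 2·y: (-4, -1) → (-2, -1); (-4, -2) → (0, -2); (4, 3) → (-2, 3); (5, 0) → (5, 0); (-5, 0) → (-5, 0)
T2 rotate counter-clockwise with cos θ = -4/5, sin θ = 3/5: (-2, -1) → (11/5, -2/5); (0, -2) → (6/5, 8/5); (-2, 3) → (-1/5, -18/5); (5, 0) → (-4, 3); (-5, 0) → (4, -3)
T3 reflect across y = 0: (11/5, -2/5) → (11/5, 2/5); (6/5, 8/5) → (6/5, -8/5); (-1/5, -18/5) → (-1/5, 18/5); (-4, 3) → (-4, -3); (4, -3) → (4, 3)

image vertices: (11/5, 2/5), (6/5, -8/5), (-1/5, 18/5), (-4, -3), (4, 3)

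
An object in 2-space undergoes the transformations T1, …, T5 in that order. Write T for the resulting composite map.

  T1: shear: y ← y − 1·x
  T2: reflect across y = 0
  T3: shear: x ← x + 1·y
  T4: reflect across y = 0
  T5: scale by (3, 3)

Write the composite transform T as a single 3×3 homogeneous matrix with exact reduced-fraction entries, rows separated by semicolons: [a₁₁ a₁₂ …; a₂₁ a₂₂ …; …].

T = [6 -3 0; -3 3 0; 0 0 1]

T1 = [1 0 0; -1 1 0; 0 0 1]
T2·T1 = [1 0 0; 1 -1 0; 0 0 1]
T3·…·T1 = [2 -1 0; 1 -1 0; 0 0 1]
T4·…·T1 = [2 -1 0; -1 1 0; 0 0 1]
T5·…·T1 = [6 -3 0; -3 3 0; 0 0 1]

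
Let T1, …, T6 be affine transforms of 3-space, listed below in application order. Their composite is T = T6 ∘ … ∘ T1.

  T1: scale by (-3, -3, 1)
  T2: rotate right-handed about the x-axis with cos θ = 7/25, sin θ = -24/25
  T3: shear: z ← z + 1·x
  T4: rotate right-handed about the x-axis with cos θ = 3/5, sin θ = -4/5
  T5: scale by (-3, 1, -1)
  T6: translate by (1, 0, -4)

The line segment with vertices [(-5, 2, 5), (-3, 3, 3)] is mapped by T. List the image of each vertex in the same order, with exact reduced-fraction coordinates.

T1 scale by (-3, -3, 1): (-5, 2, 5) → (15, -6, 5); (-3, 3, 3) → (9, -9, 3)
T2 rotate right-handed about the x-axis with cos θ = 7/25, sin θ = -24/25: (15, -6, 5) → (15, 78/25, 179/25); (9, -9, 3) → (9, 9/25, 237/25)
T3 shear: z ← z + 1·x: (15, 78/25, 179/25) → (15, 78/25, 554/25); (9, 9/25, 237/25) → (9, 9/25, 462/25)
T4 rotate right-handed about the x-axis with cos θ = 3/5, sin θ = -4/5: (15, 78/25, 554/25) → (15, 98/5, 54/5); (9, 9/25, 462/25) → (9, 15, 54/5)
T5 scale by (-3, 1, -1): (15, 98/5, 54/5) → (-45, 98/5, -54/5); (9, 15, 54/5) → (-27, 15, -54/5)
T6 translate by (1, 0, -4): (-45, 98/5, -54/5) → (-44, 98/5, -74/5); (-27, 15, -54/5) → (-26, 15, -74/5)

image vertices: (-44, 98/5, -74/5), (-26, 15, -74/5)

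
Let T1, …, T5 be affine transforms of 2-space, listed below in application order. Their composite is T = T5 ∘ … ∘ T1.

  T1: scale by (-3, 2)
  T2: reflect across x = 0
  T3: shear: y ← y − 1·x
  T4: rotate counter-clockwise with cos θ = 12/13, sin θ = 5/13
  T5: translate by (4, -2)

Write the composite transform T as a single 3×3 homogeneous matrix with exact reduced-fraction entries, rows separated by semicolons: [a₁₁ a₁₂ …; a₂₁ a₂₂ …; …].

T = [51/13 -10/13 4; -21/13 24/13 -2; 0 0 1]

T1 = [-3 0 0; 0 2 0; 0 0 1]
T2·T1 = [3 0 0; 0 2 0; 0 0 1]
T3·…·T1 = [3 0 0; -3 2 0; 0 0 1]
T4·…·T1 = [51/13 -10/13 0; -21/13 24/13 0; 0 0 1]
T5·…·T1 = [51/13 -10/13 4; -21/13 24/13 -2; 0 0 1]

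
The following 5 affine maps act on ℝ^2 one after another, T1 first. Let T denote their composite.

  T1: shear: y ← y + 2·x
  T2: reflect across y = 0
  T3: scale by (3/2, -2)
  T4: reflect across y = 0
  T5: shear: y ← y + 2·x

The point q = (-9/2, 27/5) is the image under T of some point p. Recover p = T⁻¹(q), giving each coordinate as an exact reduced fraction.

T1 = [1 0 0; 2 1 0; 0 0 1]
T2·T1 = [1 0 0; -2 -1 0; 0 0 1]
T3·…·T1 = [3/2 0 0; 4 2 0; 0 0 1]
T4·…·T1 = [3/2 0 0; -4 -2 0; 0 0 1]
T5·…·T1 = [3/2 0 0; -1 -2 0; 0 0 1]
det M = -3; M⁻¹ = [2/3 0 0; -1/3 -1/2 0; 0 0 1]
M⁻¹ · (-9/2, 27/5)ᵀ = (-3, -6/5)ᵀ

p = (-3, -6/5)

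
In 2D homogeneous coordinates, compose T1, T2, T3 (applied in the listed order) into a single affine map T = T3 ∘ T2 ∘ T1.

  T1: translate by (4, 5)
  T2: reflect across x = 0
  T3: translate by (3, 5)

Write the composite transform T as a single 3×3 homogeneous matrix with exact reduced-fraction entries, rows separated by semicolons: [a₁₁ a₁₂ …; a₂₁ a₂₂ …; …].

T = [-1 0 -1; 0 1 10; 0 0 1]

T1 = [1 0 4; 0 1 5; 0 0 1]
T2·T1 = [-1 0 -4; 0 1 5; 0 0 1]
T3·…·T1 = [-1 0 -1; 0 1 10; 0 0 1]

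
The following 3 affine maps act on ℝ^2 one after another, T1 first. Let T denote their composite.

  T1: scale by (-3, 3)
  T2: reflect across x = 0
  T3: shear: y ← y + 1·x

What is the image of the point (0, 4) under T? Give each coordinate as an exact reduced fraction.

T(p) = (0, 12)

T1 scale by (-3, 3): (0, 4) → (0, 12)
T2 reflect across x = 0: (0, 12) → (0, 12)
T3 shear: y ← y + 1·x: (0, 12) → (0, 12)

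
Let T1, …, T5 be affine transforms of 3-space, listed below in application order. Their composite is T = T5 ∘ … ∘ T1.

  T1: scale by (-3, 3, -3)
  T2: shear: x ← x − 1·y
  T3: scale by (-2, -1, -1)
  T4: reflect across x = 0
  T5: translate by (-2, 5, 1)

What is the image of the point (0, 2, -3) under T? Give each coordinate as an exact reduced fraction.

T1 scale by (-3, 3, -3): (0, 2, -3) → (0, 6, 9)
T2 shear: x ← x − 1·y: (0, 6, 9) → (-6, 6, 9)
T3 scale by (-2, -1, -1): (-6, 6, 9) → (12, -6, -9)
T4 reflect across x = 0: (12, -6, -9) → (-12, -6, -9)
T5 translate by (-2, 5, 1): (-12, -6, -9) → (-14, -1, -8)

T(p) = (-14, -1, -8)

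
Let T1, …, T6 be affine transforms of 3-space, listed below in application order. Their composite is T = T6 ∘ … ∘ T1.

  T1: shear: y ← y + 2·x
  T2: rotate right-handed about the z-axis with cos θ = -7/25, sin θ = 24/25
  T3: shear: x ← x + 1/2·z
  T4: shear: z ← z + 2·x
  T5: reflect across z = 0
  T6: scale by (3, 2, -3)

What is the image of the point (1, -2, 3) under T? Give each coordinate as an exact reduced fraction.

T(p) = (183/50, 48/25, 408/25)

T1 shear: y ← y + 2·x: (1, -2, 3) → (1, 0, 3)
T2 rotate right-handed about the z-axis with cos θ = -7/25, sin θ = 24/25: (1, 0, 3) → (-7/25, 24/25, 3)
T3 shear: x ← x + 1/2·z: (-7/25, 24/25, 3) → (61/50, 24/25, 3)
T4 shear: z ← z + 2·x: (61/50, 24/25, 3) → (61/50, 24/25, 136/25)
T5 reflect across z = 0: (61/50, 24/25, 136/25) → (61/50, 24/25, -136/25)
T6 scale by (3, 2, -3): (61/50, 24/25, -136/25) → (183/50, 48/25, 408/25)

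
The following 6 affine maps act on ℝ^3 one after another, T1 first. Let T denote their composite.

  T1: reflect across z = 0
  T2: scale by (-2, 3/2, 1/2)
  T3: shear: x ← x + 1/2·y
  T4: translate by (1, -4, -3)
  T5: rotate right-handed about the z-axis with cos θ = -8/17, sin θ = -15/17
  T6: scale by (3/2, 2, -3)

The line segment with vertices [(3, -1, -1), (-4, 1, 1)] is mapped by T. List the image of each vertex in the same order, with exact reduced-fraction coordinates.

T1 reflect across z = 0: (3, -1, -1) → (3, -1, 1); (-4, 1, 1) → (-4, 1, -1)
T2 scale by (-2, 3/2, 1/2): (3, -1, 1) → (-6, -3/2, 1/2); (-4, 1, -1) → (8, 3/2, -1/2)
T3 shear: x ← x + 1/2·y: (-6, -3/2, 1/2) → (-27/4, -3/2, 1/2); (8, 3/2, -1/2) → (35/4, 3/2, -1/2)
T4 translate by (1, -4, -3): (-27/4, -3/2, 1/2) → (-23/4, -11/2, -5/2); (35/4, 3/2, -1/2) → (39/4, -5/2, -7/2)
T5 rotate right-handed about the z-axis with cos θ = -8/17, sin θ = -15/17: (-23/4, -11/2, -5/2) → (-73/34, 521/68, -5/2); (39/4, -5/2, -7/2) → (-231/34, -505/68, -7/2)
T6 scale by (3/2, 2, -3): (-73/34, 521/68, -5/2) → (-219/68, 521/34, 15/2); (-231/34, -505/68, -7/2) → (-693/68, -505/34, 21/2)

image vertices: (-219/68, 521/34, 15/2), (-693/68, -505/34, 21/2)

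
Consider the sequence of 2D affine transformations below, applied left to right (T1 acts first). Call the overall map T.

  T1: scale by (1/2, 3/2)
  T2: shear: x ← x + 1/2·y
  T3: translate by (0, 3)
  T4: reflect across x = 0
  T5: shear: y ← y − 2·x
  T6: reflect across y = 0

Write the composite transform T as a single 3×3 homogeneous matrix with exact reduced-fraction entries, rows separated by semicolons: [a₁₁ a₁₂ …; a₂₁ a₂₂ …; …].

T = [-1/2 -3/4 0; -1 -3 -3; 0 0 1]

T1 = [1/2 0 0; 0 3/2 0; 0 0 1]
T2·T1 = [1/2 3/4 0; 0 3/2 0; 0 0 1]
T3·…·T1 = [1/2 3/4 0; 0 3/2 3; 0 0 1]
T4·…·T1 = [-1/2 -3/4 0; 0 3/2 3; 0 0 1]
T5·…·T1 = [-1/2 -3/4 0; 1 3 3; 0 0 1]
T6·…·T1 = [-1/2 -3/4 0; -1 -3 -3; 0 0 1]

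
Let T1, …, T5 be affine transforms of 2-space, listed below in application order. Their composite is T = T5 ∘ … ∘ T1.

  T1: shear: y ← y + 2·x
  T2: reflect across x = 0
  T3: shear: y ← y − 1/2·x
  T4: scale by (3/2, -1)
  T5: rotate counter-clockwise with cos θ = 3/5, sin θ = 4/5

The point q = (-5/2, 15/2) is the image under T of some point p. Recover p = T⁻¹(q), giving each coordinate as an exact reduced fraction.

T1 = [1 0 0; 2 1 0; 0 0 1]
T2·T1 = [-1 0 0; 2 1 0; 0 0 1]
T3·…·T1 = [-1 0 0; 5/2 1 0; 0 0 1]
T4·…·T1 = [-3/2 0 0; -5/2 -1 0; 0 0 1]
T5·…·T1 = [11/10 4/5 0; -27/10 -3/5 0; 0 0 1]
det M = 3/2; M⁻¹ = [-2/5 -8/15 0; 9/5 11/15 0; 0 0 1]
M⁻¹ · (-5/2, 15/2)ᵀ = (-3, 1)ᵀ

p = (-3, 1)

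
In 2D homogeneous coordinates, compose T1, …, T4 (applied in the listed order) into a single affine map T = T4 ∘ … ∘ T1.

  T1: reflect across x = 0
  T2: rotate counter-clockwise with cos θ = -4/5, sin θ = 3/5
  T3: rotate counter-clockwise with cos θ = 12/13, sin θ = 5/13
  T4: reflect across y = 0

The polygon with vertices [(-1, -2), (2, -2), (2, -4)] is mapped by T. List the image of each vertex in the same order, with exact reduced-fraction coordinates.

T1 reflect across x = 0: (-1, -2) → (1, -2); (2, -2) → (-2, -2); (2, -4) → (-2, -4)
T2 rotate counter-clockwise with cos θ = -4/5, sin θ = 3/5: (1, -2) → (2/5, 11/5); (-2, -2) → (14/5, 2/5); (-2, -4) → (4, 2)
T3 rotate counter-clockwise with cos θ = 12/13, sin θ = 5/13: (2/5, 11/5) → (-31/65, 142/65); (14/5, 2/5) → (158/65, 94/65); (4, 2) → (38/13, 44/13)
T4 reflect across y = 0: (-31/65, 142/65) → (-31/65, -142/65); (158/65, 94/65) → (158/65, -94/65); (38/13, 44/13) → (38/13, -44/13)

image vertices: (-31/65, -142/65), (158/65, -94/65), (38/13, -44/13)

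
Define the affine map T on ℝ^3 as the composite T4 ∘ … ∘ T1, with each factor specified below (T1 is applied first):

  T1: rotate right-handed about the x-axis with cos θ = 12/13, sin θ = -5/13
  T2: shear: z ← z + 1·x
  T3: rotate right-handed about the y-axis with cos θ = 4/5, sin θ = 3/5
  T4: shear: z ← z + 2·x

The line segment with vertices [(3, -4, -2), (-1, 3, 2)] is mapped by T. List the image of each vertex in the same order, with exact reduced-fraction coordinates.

image vertices: (261/65, -58/13, 109/13), (-64/65, 46/13, -21/13)

T1 rotate right-handed about the x-axis with cos θ = 12/13, sin θ = -5/13: (3, -4, -2) → (3, -58/13, -4/13); (-1, 3, 2) → (-1, 46/13, 9/13)
T2 shear: z ← z + 1·x: (3, -58/13, -4/13) → (3, -58/13, 35/13); (-1, 46/13, 9/13) → (-1, 46/13, -4/13)
T3 rotate right-handed about the y-axis with cos θ = 4/5, sin θ = 3/5: (3, -58/13, 35/13) → (261/65, -58/13, 23/65); (-1, 46/13, -4/13) → (-64/65, 46/13, 23/65)
T4 shear: z ← z + 2·x: (261/65, -58/13, 23/65) → (261/65, -58/13, 109/13); (-64/65, 46/13, 23/65) → (-64/65, 46/13, -21/13)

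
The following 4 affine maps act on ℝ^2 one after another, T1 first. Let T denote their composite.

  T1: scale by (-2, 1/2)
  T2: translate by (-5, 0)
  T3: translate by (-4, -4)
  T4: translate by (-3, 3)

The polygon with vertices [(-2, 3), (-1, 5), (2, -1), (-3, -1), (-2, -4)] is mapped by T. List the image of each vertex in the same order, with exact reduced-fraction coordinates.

T1 scale by (-2, 1/2): (-2, 3) → (4, 3/2); (-1, 5) → (2, 5/2); (2, -1) → (-4, -1/2); (-3, -1) → (6, -1/2); (-2, -4) → (4, -2)
T2 translate by (-5, 0): (4, 3/2) → (-1, 3/2); (2, 5/2) → (-3, 5/2); (-4, -1/2) → (-9, -1/2); (6, -1/2) → (1, -1/2); (4, -2) → (-1, -2)
T3 translate by (-4, -4): (-1, 3/2) → (-5, -5/2); (-3, 5/2) → (-7, -3/2); (-9, -1/2) → (-13, -9/2); (1, -1/2) → (-3, -9/2); (-1, -2) → (-5, -6)
T4 translate by (-3, 3): (-5, -5/2) → (-8, 1/2); (-7, -3/2) → (-10, 3/2); (-13, -9/2) → (-16, -3/2); (-3, -9/2) → (-6, -3/2); (-5, -6) → (-8, -3)

image vertices: (-8, 1/2), (-10, 3/2), (-16, -3/2), (-6, -3/2), (-8, -3)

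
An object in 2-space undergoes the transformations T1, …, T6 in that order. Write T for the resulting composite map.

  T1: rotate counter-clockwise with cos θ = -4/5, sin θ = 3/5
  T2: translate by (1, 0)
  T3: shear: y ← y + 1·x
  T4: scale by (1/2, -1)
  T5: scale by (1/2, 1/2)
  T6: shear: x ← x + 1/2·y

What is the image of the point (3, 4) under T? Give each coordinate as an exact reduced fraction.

T1 rotate counter-clockwise with cos θ = -4/5, sin θ = 3/5: (3, 4) → (-24/5, -7/5)
T2 translate by (1, 0): (-24/5, -7/5) → (-19/5, -7/5)
T3 shear: y ← y + 1·x: (-19/5, -7/5) → (-19/5, -26/5)
T4 scale by (1/2, -1): (-19/5, -26/5) → (-19/10, 26/5)
T5 scale by (1/2, 1/2): (-19/10, 26/5) → (-19/20, 13/5)
T6 shear: x ← x + 1/2·y: (-19/20, 13/5) → (7/20, 13/5)

T(p) = (7/20, 13/5)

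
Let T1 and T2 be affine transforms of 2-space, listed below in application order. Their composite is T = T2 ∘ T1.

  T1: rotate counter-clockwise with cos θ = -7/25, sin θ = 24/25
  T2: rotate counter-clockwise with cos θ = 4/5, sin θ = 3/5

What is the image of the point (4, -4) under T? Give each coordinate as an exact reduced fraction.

T(p) = (-4/5, 28/5)

T1 rotate counter-clockwise with cos θ = -7/25, sin θ = 24/25: (4, -4) → (68/25, 124/25)
T2 rotate counter-clockwise with cos θ = 4/5, sin θ = 3/5: (68/25, 124/25) → (-4/5, 28/5)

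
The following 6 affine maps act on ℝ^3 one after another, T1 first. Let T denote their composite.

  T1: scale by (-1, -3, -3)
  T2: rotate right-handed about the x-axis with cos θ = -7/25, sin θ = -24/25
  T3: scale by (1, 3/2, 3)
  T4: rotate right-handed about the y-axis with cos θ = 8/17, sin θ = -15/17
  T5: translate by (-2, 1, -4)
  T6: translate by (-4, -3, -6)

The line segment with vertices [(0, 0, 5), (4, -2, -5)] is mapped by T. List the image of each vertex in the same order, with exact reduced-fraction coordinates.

image vertices: (-291/17, -118/5, -346/85), (1571/85, 427/25, -11726/425)

T1 scale by (-1, -3, -3): (0, 0, 5) → (0, 0, -15); (4, -2, -5) → (-4, 6, 15)
T2 rotate right-handed about the x-axis with cos θ = -7/25, sin θ = -24/25: (0, 0, -15) → (0, -72/5, 21/5); (-4, 6, 15) → (-4, 318/25, -249/25)
T3 scale by (1, 3/2, 3): (0, -72/5, 21/5) → (0, -108/5, 63/5); (-4, 318/25, -249/25) → (-4, 477/25, -747/25)
T4 rotate right-handed about the y-axis with cos θ = 8/17, sin θ = -15/17: (0, -108/5, 63/5) → (-189/17, -108/5, 504/85); (-4, 477/25, -747/25) → (2081/85, 477/25, -7476/425)
T5 translate by (-2, 1, -4): (-189/17, -108/5, 504/85) → (-223/17, -103/5, 164/85); (2081/85, 477/25, -7476/425) → (1911/85, 502/25, -9176/425)
T6 translate by (-4, -3, -6): (-223/17, -103/5, 164/85) → (-291/17, -118/5, -346/85); (1911/85, 502/25, -9176/425) → (1571/85, 427/25, -11726/425)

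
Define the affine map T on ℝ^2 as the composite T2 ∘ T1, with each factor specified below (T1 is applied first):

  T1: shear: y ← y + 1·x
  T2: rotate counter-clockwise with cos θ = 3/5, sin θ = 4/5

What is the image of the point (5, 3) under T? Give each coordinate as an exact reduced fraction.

T(p) = (-17/5, 44/5)

T1 shear: y ← y + 1·x: (5, 3) → (5, 8)
T2 rotate counter-clockwise with cos θ = 3/5, sin θ = 4/5: (5, 8) → (-17/5, 44/5)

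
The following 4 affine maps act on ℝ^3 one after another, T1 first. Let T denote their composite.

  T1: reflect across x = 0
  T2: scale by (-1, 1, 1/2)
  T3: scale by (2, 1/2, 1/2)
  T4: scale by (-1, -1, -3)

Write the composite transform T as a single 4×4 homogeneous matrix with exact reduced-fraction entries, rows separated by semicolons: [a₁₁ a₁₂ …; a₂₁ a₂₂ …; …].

T1 = [-1 0 0 0; 0 1 0 0; 0 0 1 0; 0 0 0 1]
T2·T1 = [1 0 0 0; 0 1 0 0; 0 0 1/2 0; 0 0 0 1]
T3·…·T1 = [2 0 0 0; 0 1/2 0 0; 0 0 1/4 0; 0 0 0 1]
T4·…·T1 = [-2 0 0 0; 0 -1/2 0 0; 0 0 -3/4 0; 0 0 0 1]

T = [-2 0 0 0; 0 -1/2 0 0; 0 0 -3/4 0; 0 0 0 1]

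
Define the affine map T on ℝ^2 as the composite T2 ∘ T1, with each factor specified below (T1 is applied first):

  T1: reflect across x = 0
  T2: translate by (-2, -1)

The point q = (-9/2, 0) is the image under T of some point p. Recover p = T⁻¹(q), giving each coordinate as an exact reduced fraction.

p = (5/2, 1)

T1 = [-1 0 0; 0 1 0; 0 0 1]
T2·T1 = [-1 0 -2; 0 1 -1; 0 0 1]
det M = -1; M⁻¹ = [-1 0 -2; 0 1 1; 0 0 1]
M⁻¹ · (-9/2, 0)ᵀ = (5/2, 1)ᵀ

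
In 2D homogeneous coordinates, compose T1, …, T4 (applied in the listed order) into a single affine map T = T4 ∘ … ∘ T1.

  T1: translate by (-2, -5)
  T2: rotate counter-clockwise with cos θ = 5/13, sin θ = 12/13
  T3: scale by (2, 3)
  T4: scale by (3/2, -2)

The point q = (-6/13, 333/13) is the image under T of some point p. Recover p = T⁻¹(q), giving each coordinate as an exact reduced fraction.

p = (-2, 7/2)

T1 = [1 0 -2; 0 1 -5; 0 0 1]
T2·T1 = [5/13 -12/13 50/13; 12/13 5/13 -49/13; 0 0 1]
T3·…·T1 = [10/13 -24/13 100/13; 36/13 15/13 -147/13; 0 0 1]
T4·…·T1 = [15/13 -36/13 150/13; -72/13 -30/13 294/13; 0 0 1]
det M = -18; M⁻¹ = [5/39 -2/13 2; -4/13 -5/78 5; 0 0 1]
M⁻¹ · (-6/13, 333/13)ᵀ = (-2, 7/2)ᵀ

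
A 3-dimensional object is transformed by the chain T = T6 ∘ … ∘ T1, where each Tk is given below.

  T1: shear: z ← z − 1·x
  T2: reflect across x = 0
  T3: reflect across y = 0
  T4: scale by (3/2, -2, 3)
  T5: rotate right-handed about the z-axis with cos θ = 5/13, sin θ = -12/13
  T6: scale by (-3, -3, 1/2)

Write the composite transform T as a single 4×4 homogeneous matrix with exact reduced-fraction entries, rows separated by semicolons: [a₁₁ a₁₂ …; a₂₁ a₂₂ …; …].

T1 = [1 0 0 0; 0 1 0 0; -1 0 1 0; 0 0 0 1]
T2·T1 = [-1 0 0 0; 0 1 0 0; -1 0 1 0; 0 0 0 1]
T3·…·T1 = [-1 0 0 0; 0 -1 0 0; -1 0 1 0; 0 0 0 1]
T4·…·T1 = [-3/2 0 0 0; 0 2 0 0; -3 0 3 0; 0 0 0 1]
T5·…·T1 = [-15/26 24/13 0 0; 18/13 10/13 0 0; -3 0 3 0; 0 0 0 1]
T6·…·T1 = [45/26 -72/13 0 0; -54/13 -30/13 0 0; -3/2 0 3/2 0; 0 0 0 1]

T = [45/26 -72/13 0 0; -54/13 -30/13 0 0; -3/2 0 3/2 0; 0 0 0 1]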